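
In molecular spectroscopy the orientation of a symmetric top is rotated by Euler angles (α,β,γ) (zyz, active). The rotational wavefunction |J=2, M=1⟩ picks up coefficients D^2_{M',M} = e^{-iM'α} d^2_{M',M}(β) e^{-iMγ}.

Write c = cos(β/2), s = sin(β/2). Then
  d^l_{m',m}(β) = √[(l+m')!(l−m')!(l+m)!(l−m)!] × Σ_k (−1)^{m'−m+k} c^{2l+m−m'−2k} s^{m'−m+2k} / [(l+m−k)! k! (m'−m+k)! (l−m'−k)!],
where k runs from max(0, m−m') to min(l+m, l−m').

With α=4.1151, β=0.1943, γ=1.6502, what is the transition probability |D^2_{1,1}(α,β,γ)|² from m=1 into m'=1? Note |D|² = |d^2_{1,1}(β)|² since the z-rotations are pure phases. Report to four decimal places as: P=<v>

D^2_{1,1}(4.1151,0.1943,1.6502) = e^{-i·1·4.1151}·d^2_{1,1}(0.1943)·e^{-i·1·1.6502}. Compute d first:
With c≡cos(β/2)=0.995285 and s≡sin(β/2)=0.096997, N=[6·1·6·1]^{1/2}=6.000000
k: max(0,(1)−(1))=0 … min(2+(1),2−(1))=1
  k=0: (−1)^0·6.0000/(6)·0.9953^4·0.0970^0 = +0.981272
  k=1: (−1)^1·6.0000/(2)·0.9953^2·0.0970^2 = -0.027960
d^2_{1,1}(0.1943) = +0.981272 -0.027960 = +0.953312
|D^2_{1,1}|² = |d^2_{1,1}(β)|² = (+0.953312)² = 0.908803 (the z-rotation phases have unit modulus)

P=0.9088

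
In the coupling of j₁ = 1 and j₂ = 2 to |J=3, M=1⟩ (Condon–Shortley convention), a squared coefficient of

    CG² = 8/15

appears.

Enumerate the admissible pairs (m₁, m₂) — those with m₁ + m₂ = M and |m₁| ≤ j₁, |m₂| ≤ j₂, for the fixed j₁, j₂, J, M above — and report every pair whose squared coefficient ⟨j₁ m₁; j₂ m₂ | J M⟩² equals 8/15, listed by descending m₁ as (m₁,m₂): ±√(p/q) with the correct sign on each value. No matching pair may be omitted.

(0,1): +√(8/15)

Admissible pairs with m₁+m₂ = M = 1: (-1,2), (0,1), (1,0)
  (m₁,m₂)=(1,0): CG² = 2/5, CG = +√(2/5)
  (m₁,m₂)=(0,1): CG² = 8/15, CG = +√(8/15)   ← matches the target
  (m₁,m₂)=(-1,2): CG² = 1/15, CG = +√(1/15)
Pairs with CG² = 8/15: (0,1): +√(8/15)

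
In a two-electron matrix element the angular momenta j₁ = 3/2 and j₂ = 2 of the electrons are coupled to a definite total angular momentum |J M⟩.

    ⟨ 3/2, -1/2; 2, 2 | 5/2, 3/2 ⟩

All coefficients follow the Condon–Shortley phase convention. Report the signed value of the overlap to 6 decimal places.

√[6·1!2!3!/7! · 1!2!4!0!4!1!] = √(576/35)
  +(−1)^1/∏(1,0,1,3,1,0)! = -1/6  (running -1/6)
⟨..|..⟩ = √(576/35)·(-1/6) = -0.676123

-0.676123  (= −√(16/35))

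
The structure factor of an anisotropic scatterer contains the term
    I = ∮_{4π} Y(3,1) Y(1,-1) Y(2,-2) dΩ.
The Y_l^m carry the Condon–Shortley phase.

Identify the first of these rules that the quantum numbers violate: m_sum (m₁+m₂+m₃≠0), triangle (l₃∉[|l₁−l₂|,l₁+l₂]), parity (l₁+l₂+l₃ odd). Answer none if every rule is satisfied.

m_sum

Σmᵢ = -2  ✗
l₃∈[|l₁−l₂|,l₁+l₂]=[2,4], have l₃=2
Σlᵢ = 6 ⇒ even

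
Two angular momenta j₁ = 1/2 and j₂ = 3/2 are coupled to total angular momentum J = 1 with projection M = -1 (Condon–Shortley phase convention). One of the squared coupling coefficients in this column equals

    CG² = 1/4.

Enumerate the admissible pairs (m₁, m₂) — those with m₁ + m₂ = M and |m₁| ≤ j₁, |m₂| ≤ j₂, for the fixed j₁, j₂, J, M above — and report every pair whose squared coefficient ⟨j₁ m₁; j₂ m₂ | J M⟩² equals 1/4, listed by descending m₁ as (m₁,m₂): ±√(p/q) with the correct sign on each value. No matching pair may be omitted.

(-1/2,-1/2): −√(1/4)

Admissible pairs with m₁+m₂ = M = -1: (-1/2,-1/2), (1/2,-3/2)
  (m₁,m₂)=(1/2,-3/2): CG² = 3/4, CG = +√(3/4)
  (m₁,m₂)=(-1/2,-1/2): CG² = 1/4, CG = −√(1/4)   ← matches the target
Pairs with CG² = 1/4: (-1/2,-1/2): −√(1/4)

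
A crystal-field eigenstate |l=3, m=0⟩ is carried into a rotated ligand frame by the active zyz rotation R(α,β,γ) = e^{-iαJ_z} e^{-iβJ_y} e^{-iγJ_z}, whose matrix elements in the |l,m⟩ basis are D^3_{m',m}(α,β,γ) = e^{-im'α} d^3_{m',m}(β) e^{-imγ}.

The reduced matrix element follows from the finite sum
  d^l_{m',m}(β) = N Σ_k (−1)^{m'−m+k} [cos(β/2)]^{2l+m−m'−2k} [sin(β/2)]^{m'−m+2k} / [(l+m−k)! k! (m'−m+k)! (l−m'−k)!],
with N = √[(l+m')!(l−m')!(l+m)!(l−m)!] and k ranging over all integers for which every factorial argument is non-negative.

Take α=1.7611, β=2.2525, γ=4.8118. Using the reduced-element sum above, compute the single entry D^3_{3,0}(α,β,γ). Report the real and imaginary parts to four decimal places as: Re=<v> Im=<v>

D^3_{3,0}(1.7611,2.2525,4.8118) = e^{-i·3·1.7611}·d^3_{3,0}(2.2525)·e^{-i·0·4.8118}. Compute d first:
c=cos(2.252500/2)=0.430048, s=sin(2.252500/2)=0.902806; N=√[720·1·6·6]=160.996894
k: max(0,(0)−(3))=0 … min(3+(0),3−(3))=0
  k=0: (−1)^3·160.9969/(36)·0.4300^3·0.9028^3 = -0.261728
d^3_{3,0}(2.2525) = -0.261728
Phases: e^{-i·(3)·1.7611}=+0.540399+0.841409i, e^{-i·(0)·4.8118}=+1.000000+0.000000i ⇒ D=-0.141437-0.220220i

Re=-0.1414 Im=-0.2202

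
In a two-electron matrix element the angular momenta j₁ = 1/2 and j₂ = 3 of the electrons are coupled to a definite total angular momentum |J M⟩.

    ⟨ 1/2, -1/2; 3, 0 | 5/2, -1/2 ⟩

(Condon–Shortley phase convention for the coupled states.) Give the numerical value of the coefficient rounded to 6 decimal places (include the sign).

√[6·1!0!5!/7! · 0!1!3!3!2!3!] = √(432/7)
  +(−1)^1/∏(1,0,0,2,0,3)! = -1/12  (running -1/12)
⟨..|..⟩ = √(432/7)·(-1/12) = -0.654654

-0.654654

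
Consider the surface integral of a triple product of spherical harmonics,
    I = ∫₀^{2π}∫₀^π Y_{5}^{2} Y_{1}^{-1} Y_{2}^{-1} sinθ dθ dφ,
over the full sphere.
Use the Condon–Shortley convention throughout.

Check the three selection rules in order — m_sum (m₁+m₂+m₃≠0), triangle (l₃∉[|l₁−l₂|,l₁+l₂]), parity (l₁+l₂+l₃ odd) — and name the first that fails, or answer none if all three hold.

triangle

Σmᵢ = 0  ✓
l₃∈[|l₁−l₂|,l₁+l₂]=[4,6] required, l₃=2 fails  ✗
Σlᵢ = 8 ⇒ even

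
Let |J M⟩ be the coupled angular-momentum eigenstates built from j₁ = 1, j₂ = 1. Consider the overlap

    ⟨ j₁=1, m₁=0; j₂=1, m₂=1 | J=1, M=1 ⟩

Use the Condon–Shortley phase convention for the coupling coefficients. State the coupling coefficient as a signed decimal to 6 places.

√[3·1!1!1!/4! · 1!1!2!0!2!0!] = √(1/2)
  +(−1)^1/∏(1,0,0,1,1,0)! = -1  (running -1)
⟨..|..⟩ = √(1/2)·(-1) = -0.707107

−√(1/2) = -0.707107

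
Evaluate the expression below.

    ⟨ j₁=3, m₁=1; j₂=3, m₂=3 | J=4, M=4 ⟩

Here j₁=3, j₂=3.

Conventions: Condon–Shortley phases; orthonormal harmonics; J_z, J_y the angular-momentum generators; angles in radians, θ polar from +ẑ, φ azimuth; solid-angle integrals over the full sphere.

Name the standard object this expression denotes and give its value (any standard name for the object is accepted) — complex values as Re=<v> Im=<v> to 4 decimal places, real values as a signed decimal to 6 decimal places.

This is a Clebsch–Gordan (vector-coupling) coefficient.
√[9·2!4!4!/11! · 4!2!6!0!8!0!] = √(3981312/11)
  +(−1)^2/∏(2,0,0,4,4,0)! = 1/1152  (running 1/1152)
⟨..|..⟩ = √(3981312/11)·(1/1152) = +0.522233

Clebsch–Gordan coefficient, +√(3/11) ≈ +0.522233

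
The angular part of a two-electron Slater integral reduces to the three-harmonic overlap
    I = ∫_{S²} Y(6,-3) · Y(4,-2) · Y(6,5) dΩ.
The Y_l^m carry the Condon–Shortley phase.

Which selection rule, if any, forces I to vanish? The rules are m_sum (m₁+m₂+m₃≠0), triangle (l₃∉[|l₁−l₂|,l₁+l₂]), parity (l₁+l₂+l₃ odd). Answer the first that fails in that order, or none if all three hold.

Σmᵢ = 0  ✓
l₃∈[|l₁−l₂|,l₁+l₂]=[2,10], have l₃=6  ✓
Σlᵢ = 16 ⇒ even  ✓

none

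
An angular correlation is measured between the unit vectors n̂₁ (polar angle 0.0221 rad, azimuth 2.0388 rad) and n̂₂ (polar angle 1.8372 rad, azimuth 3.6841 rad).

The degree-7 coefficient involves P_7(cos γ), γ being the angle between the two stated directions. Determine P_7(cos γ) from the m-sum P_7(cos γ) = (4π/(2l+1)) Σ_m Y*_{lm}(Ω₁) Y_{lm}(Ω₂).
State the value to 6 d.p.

0.267657

Term-by-term m-sum for l=7 (normalisation 4π/15 = 0.837758):
  m=-7: Y*=(-0.000000, 0.000000)  Y=(0.308180, -0.237191)  product (0.000000, 0.000000)
  m=-6: Y*=(0.000000, -0.000000)  Y=(0.394527, -0.044953)  product (0.000000, -0.000000)
  m=-5: Y*=(-0.000000, -0.000000)  Y=(-0.027603, -0.012628)  product (0.000000, 0.000000)
  m=-4: Y*=(-0.000001, 0.000002)  Y=(-0.198113, -0.290058)  product (0.000001, -0.000000)
  m=-3: Y*=(0.000094, -0.000016)  Y=(-0.004998, -0.088007)  product (-0.000002, -0.000008)
  m=-2: Y*=(-0.002170, -0.002947)  Y=(-0.144318, 0.273339)  product (0.001119, -0.000168)
  m=-1: Y*=(-0.040617, 0.080357)  Y=(-0.111964, 0.067497)  product (-0.000876, -0.011739)
  m=+0: Y*=(1.085090, -0.000000)  Y=(0.293994, 0.000000)  product (0.319010, 0.000000)
  m=+1: Y*=(0.040617, 0.080357)  Y=(0.111964, 0.067497)  product (-0.000876, 0.011739)
  m=+2: Y*=(-0.002170, 0.002947)  Y=(-0.144318, -0.273339)  product (0.001119, 0.000168)
  m=+3: Y*=(-0.000094, -0.000016)  Y=(0.004998, -0.088007)  product (-0.000002, 0.000008)
  m=+4: Y*=(-0.000001, -0.000002)  Y=(-0.198113, 0.290058)  product (0.000001, 0.000000)
  m=+5: Y*=(0.000000, -0.000000)  Y=(0.027603, -0.012628)  product (0.000000, -0.000000)
  m=+6: Y*=(0.000000, 0.000000)  Y=(0.394527, 0.044953)  product (0.000000, 0.000000)
  m=+7: Y*=(0.000000, 0.000000)  Y=(-0.308180, -0.237191)  product (0.000000, -0.000000)
Accumulated sum (0.319493, 0.000000); after 4π/(2l+1) scaling, (0.267657, 0.000000) ⇒ P_7 = 0.267657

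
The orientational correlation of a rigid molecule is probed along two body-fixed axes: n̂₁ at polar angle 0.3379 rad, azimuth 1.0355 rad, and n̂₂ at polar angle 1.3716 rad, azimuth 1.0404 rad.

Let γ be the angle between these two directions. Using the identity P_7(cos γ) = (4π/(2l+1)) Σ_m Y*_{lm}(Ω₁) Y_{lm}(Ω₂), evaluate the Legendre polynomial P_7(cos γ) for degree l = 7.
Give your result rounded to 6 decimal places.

0.245142

Term-by-term m-sum for l=7 (normalisation 4π/15 = 0.837758):
  m=-7: (0.000125, 0.000181) × (0.235063, -0.365779) = (0.000096, -0.000003)  (running Σ = (0.000096, -0.000003))
  m=-6: (0.002337, -0.000164) × (0.328148, 0.013391) = (0.000769, -0.000023)  (running Σ = (0.000865, -0.000026))
  m=-5: (0.006966, -0.013880) × (-0.076668, -0.143873) = (-0.002531, 0.000062)  (running Σ = (-0.001666, 0.000036))
  m=-4: (-0.038700, -0.060326) × (0.174779, -0.284567) = (-0.023931, 0.000469)  (running Σ = (-0.025597, 0.000505))
  m=-3: (-0.231813, 0.008138) × (-0.066141, -0.001349) = (0.015343, -0.000226)  (running Σ = (-0.010254, 0.000280))
  m=-2: (-0.236402, 0.432521) × (-0.158468, -0.283301) = (0.159996, -0.001568)  (running Σ = (0.149742, -0.001288))
  m=-1: (0.275650, 0.464797) × (-0.014158, 0.024142) = (-0.015124, 0.000074)  (running Σ = (0.134618, -0.001214))
  m=0: (-0.073002, -0.000000) × (-0.320270, 0.000000) = (0.023380, 0.000000)  (running Σ = (0.157999, -0.001214))
  m=1: (-0.275650, 0.464797) × (0.014158, 0.024142) = (-0.015124, -0.000074)  (running Σ = (0.142875, -0.001288))
  m=2: (-0.236402, -0.432521) × (-0.158468, 0.283301) = (0.159996, 0.001568)  (running Σ = (0.302870, 0.000280))
  m=3: (0.231813, 0.008138) × (0.066141, -0.001349) = (0.015343, 0.000226)  (running Σ = (0.318214, 0.000505))
  m=4: (-0.038700, 0.060326) × (0.174779, 0.284567) = (-0.023931, -0.000469)  (running Σ = (0.294283, 0.000036))
  m=5: (-0.006966, -0.013880) × (0.076668, -0.143873) = (-0.002531, -0.000062)  (running Σ = (0.291752, -0.000026))
  m=6: (0.002337, 0.000164) × (0.328148, -0.013391) = (0.000769, 0.000023)  (running Σ = (0.292521, -0.000003))
  m=7: (-0.000125, 0.000181) × (-0.235063, -0.365779) = (0.000096, 0.000003)  (running Σ = (0.292617, 0.000000))
Σ over m = (0.292617, 0.000000); ×(4π/15) → (0.245142, 0.000000). Real part: 0.245142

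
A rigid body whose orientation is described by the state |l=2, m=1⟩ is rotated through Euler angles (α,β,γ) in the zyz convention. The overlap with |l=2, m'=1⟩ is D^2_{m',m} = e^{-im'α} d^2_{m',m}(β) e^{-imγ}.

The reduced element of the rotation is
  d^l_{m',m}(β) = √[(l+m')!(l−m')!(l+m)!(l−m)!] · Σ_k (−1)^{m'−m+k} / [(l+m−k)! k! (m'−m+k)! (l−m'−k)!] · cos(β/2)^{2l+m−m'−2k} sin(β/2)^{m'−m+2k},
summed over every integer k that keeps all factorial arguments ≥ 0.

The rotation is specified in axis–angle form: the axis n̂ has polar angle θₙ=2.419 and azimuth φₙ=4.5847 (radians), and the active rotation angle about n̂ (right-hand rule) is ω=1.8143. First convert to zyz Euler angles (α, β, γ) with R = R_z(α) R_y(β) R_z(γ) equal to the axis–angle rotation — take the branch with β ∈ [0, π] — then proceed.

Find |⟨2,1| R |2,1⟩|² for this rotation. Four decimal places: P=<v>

Axis–angle → zyz. n̂ = (sinθₙcosφₙ, sinθₙsinφₙ, cosθₙ) = (-0.084215, -0.655948, -0.750094), ω = 1.8143.
R = I cosω + sinω [n̂]ₓ + (1−cosω) n̂n̂ᵀ gives
  R = [-0.232302, +0.796525, -0.558197; -0.659405, +0.292902, +0.692382; +0.714997, +0.528920, +0.457191]
β = atan2(√(R₁₃²+R₂₃²), R₃₃) = 1.095962; α = atan2(R₂₃, R₁₃) mod 2π = 2.249305; γ = atan2(R₃₂, −R₃₁) mod 2π = 2.504683
First d^2_{1,1}(β=1.0960), then the phase factors e^{-i(1)α} and e^{-i(1)γ}:
Half-angle: c=0.853578, s=0.520965. N=√(6·1·6·1)=6.000000
k∈{0,1} keeps every argument non-negative
  k=0: (−1)^0·6.0000/(6)·0.8536^4·0.5210^0 = +0.530852
  k=1: (−1)^1·6.0000/(2)·0.8536^2·0.5210^2 = -0.593232
d^2_{1,1}(1.0960) = +0.530852 -0.593232 = -0.062381
|D^2_{1,1}|² = |d^2_{1,1}(β)|² = (-0.062381)² = 0.003891 (the z-rotation phases have unit modulus)

P=0.0039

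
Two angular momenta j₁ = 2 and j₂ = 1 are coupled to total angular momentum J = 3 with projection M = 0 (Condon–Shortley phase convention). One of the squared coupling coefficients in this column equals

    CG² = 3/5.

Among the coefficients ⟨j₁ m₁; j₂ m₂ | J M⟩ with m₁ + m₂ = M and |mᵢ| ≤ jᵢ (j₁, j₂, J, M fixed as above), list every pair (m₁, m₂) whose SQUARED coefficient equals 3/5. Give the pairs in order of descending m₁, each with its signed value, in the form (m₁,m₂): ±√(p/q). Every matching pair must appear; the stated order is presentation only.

(0,0): +√(3/5)

Admissible pairs with m₁+m₂ = M = 0: (-1,1), (0,0), (1,-1)
  (m₁,m₂)=(1,-1): CG² = 1/5, CG = +√(1/5)
  (m₁,m₂)=(0,0): CG² = 3/5, CG = +√(3/5)   ← matches the target
  (m₁,m₂)=(-1,1): CG² = 1/5, CG = +√(1/5)
Pairs with CG² = 3/5: (0,0): +√(3/5)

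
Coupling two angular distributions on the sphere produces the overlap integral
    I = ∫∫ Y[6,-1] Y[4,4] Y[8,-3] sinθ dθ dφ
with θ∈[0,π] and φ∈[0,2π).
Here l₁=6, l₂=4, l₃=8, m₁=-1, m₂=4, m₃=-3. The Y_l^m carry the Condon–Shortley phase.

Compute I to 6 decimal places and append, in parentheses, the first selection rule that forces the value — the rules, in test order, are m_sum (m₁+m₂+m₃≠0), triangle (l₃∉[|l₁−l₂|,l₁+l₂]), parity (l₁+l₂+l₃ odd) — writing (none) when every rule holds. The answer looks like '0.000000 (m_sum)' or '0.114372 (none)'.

0.141966 (none)

Rules hold: Σm=0, L=18 even, 2≤8≤10.
N = 13·9·17 = 1989
Δ = 2!·10!·6!/19! = 1/23279256
Racah Σ t=0..2: t=0:+1/1658880 t=1:−1/518400 t=2:+1/1658880 = -1/1382400
⇒ 3j(6 4 8; 0 0 0)² = 504/46189, sgn -1
Racah Σ t=2..2: t=2:+1/20736000 = 1/20736000
⇒ 3j(6 4 8; -1 4 -3)² = 49/4199, sgn -1
4πI² = N·(3j₀)²·(3jₘ)² = 222264/877591
I = +1·√(0.253266/4π) = 0.14196574
No selection rule forces the value: the integral is nonzero (none).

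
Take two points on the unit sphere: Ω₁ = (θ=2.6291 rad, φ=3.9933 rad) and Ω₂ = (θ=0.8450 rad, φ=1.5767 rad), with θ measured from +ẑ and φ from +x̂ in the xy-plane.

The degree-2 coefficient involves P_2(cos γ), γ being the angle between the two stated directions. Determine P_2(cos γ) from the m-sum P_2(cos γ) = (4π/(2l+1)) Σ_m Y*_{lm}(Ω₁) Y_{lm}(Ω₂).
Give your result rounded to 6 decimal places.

Term-by-term m-sum for l=2 (normalisation 4π/5 = 2.513274):
  [-2]  conj(Y_{2,-2})(Ω₁) = (-0.012281, 0.092062) ; Y_{2,-2}(Ω₂) = (-0.216090, 0.002552) ; Δ = (0.002419, -0.019925)
  [-1]  conj(Y_{2,-1})(Ω₁) = (0.217470, 0.248408) ; Y_{2,-1}(Ω₂) = (-0.002264, -0.383526) ; Δ = (0.094779, -0.083968)
  [+0]  conj(Y_{2,0})(Ω₁) = (0.403281, -0.000000) ; Y_{2,0}(Ω₂) = (0.101435, 0.000000) ; Δ = (0.040907, 0.000000)
  [+1]  conj(Y_{2,1})(Ω₁) = (-0.217470, 0.248408) ; Y_{2,1}(Ω₂) = (0.002264, -0.383526) ; Δ = (0.094779, 0.083968)
  [+2]  conj(Y_{2,2})(Ω₁) = (-0.012281, -0.092062) ; Y_{2,2}(Ω₂) = (-0.216090, -0.002552) ; Δ = (0.002419, 0.019925)
Σ over m = (0.235302, -0.000000); ×(4π/5) → (0.591378, -0.000000). Real part: 0.591378

0.591378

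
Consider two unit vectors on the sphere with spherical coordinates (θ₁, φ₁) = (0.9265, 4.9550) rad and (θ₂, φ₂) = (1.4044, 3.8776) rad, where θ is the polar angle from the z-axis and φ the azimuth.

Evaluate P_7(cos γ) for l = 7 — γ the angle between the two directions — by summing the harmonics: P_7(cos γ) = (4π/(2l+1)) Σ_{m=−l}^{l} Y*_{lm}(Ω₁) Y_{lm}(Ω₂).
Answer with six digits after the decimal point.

0.165107

Expand P_7 via completeness: Σ_{m} conj(Y_{7,m}) at Ω₁ times Y_{7,m} at Ω₂ —
  term(m=-7) = 0.01455 + 0.04508j   from Y*(Ω₁)=-0.10358 - 0.01328j, Y(Ω₂)=-0.19309 - 0.41051j
  term(m=-6) = 0.08231 + 0.01508j   from Y*(Ω₁)=-0.03372 - 0.29159j, Y(Ω₂)=-0.08325 + 0.27265j
  term(m=-5) = -0.06084 + 0.07607j   from Y*(Ω₁)=0.41433 - 0.15489j, Y(Ω₂)=-0.18905 + 0.11292j
  term(m=-4) = 0.03626 + 0.08510j   from Y*(Ω₁)=0.17195 + 0.25115j, Y(Ω₂)=0.29800 + 0.05965j
  term(m=-3) = 0.01704 + 0.00155j   from Y*(Ω₁)=0.08271 - 0.09283j, Y(Ω₂)=0.08189 + 0.11062j
  term(m=-2) = 0.06129 - 0.09273j   from Y*(Ω₁)=0.32268 + 0.17014j, Y(Ω₂)=0.03005 - 0.30322j
  term(m=-1) = 0.00146 + 0.00272j   from Y*(Ω₁)=-0.00709 + 0.02867j, Y(Ω₂)=0.07751 - 0.07021j
  term(m=+0) = -0.10706 + 0.00000j   from Y*(Ω₁)=0.35228 + 0.00000j, Y(Ω₂)=-0.30391 + 0.00000j
  term(m=+1) = 0.00146 - 0.00272j   from Y*(Ω₁)=0.00709 + 0.02867j, Y(Ω₂)=-0.07751 - 0.07021j
  term(m=+2) = 0.06129 + 0.09273j   from Y*(Ω₁)=0.32268 - 0.17014j, Y(Ω₂)=0.03005 + 0.30322j
  term(m=+3) = 0.01704 - 0.00155j   from Y*(Ω₁)=-0.08271 - 0.09283j, Y(Ω₂)=-0.08189 + 0.11062j
  term(m=+4) = 0.03626 - 0.08510j   from Y*(Ω₁)=0.17195 - 0.25115j, Y(Ω₂)=0.29800 - 0.05965j
  term(m=+5) = -0.06084 - 0.07607j   from Y*(Ω₁)=-0.41433 - 0.15489j, Y(Ω₂)=0.18905 + 0.11292j
  term(m=+6) = 0.08231 - 0.01508j   from Y*(Ω₁)=-0.03372 + 0.29159j, Y(Ω₂)=-0.08325 - 0.27265j
  term(m=+7) = 0.01455 - 0.04508j   from Y*(Ω₁)=0.10358 - 0.01328j, Y(Ω₂)=0.19309 - 0.41051j
Σ over m = 0.19708 + 0.00000j; ×(4π/15) → 0.16511 + 0.00000j. Real part: 0.165107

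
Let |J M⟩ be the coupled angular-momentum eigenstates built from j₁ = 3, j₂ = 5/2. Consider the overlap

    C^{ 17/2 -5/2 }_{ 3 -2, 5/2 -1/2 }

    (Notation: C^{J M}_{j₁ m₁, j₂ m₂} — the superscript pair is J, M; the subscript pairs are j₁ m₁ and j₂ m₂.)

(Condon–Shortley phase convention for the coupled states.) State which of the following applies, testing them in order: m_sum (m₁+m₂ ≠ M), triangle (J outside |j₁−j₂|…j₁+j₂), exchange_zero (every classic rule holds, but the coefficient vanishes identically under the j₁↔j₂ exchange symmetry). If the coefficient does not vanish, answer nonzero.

triangle

m-sum: m₁+m₂ = -2+(-1/2) = -5/2, M = -5/2  ✓
triangle: need |j₁−j₂| ≤ J ≤ j₁+j₂, i.e. J ∈ [1/2, 11/2]; J = 17/2 is outside ✗ ⇒ coefficient is 0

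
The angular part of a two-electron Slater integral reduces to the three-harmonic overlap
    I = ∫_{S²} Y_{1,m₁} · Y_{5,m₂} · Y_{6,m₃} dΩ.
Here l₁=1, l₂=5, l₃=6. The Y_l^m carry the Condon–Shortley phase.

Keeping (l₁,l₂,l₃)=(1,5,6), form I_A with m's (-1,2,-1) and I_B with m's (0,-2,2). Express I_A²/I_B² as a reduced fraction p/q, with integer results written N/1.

5/16

Same 1,5,6: normalisation and zero-m 3j drop out of the ratio.
A: Δ: 0! 2! 10! / 13! → 1/858; sum: t=0:+1/60480 = 1/60480; 3j²(1 5 6; -1 2 -1) = Δ·Π!·Σ² = 5/429  (sign -1)
B: Δ: 0! 2! 10! / 13! → 1/858; sum: t=0:+1/30240 = 1/30240; 3j²(1 5 6; 0 -2 2) = Δ·Π!·Σ² = 16/429  (sign +1)
I_A²/I_B² = (5/429)/(16/429) = 5/16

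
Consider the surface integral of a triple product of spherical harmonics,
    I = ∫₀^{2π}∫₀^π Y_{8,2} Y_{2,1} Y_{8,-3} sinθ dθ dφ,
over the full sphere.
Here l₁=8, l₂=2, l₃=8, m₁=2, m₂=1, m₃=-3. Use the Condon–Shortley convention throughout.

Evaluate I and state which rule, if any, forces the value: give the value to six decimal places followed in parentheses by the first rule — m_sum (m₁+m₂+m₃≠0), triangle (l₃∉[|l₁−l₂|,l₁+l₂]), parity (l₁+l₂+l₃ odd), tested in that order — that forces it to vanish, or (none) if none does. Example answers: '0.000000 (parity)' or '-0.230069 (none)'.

m-sum 0 ✓  L=18 even ✓  6≤8≤10 ✓
Π(2lᵢ+1) = 17×5×17 = 1445
triangle coeff Δ(8,2,8) = 1/348840
Σ_t [0,2]: t=0:+1/116121600 t=1:−1/25401600 t=2:+1/116121600 = -1/45158400
(3j)²=24/1615 [(8 2 8; 0 0 0)], sign=-1
Σ_t [1,2]: t=1:−1/87091200 t=2:+1/174182400 = -1/174182400
(3j)²=55/7752 [(8 2 8; 2 1 -3)], sign=+1
⇒ 4πI² = 55/361
I = (-1)√(55/361/(4π)) = -0.11010900
No selection rule forces the value: the integral is nonzero (none).

-0.110109 (none)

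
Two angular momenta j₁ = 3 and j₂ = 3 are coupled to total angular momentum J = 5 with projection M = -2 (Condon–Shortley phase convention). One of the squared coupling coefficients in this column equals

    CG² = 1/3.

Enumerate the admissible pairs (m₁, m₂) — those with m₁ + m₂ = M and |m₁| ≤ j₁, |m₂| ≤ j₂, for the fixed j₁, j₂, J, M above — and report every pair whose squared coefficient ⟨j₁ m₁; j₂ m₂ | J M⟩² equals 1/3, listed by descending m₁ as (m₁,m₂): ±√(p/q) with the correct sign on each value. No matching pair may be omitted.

Admissible pairs with m₁+m₂ = M = -2: (-3,1), (-2,0), (-1,-1), (0,-2), (1,-3)
  (m₁,m₂)=(1,-3): CG² = 1/6, CG = +√(1/6)
  (m₁,m₂)=(0,-2): CG² = 1/3, CG = +√(1/3)   ← matches the target
  (m₁,m₂)=(-1,-1): CG² = 0/1, CG = 0
  (m₁,m₂)=(-2,0): CG² = 1/3, CG = −√(1/3)   ← matches the target
  (m₁,m₂)=(-3,1): CG² = 1/6, CG = −√(1/6)
Pairs with CG² = 1/3: (0,-2): +√(1/3); (-2,0): −√(1/3)

(0,-2): +√(1/3); (-2,0): −√(1/3)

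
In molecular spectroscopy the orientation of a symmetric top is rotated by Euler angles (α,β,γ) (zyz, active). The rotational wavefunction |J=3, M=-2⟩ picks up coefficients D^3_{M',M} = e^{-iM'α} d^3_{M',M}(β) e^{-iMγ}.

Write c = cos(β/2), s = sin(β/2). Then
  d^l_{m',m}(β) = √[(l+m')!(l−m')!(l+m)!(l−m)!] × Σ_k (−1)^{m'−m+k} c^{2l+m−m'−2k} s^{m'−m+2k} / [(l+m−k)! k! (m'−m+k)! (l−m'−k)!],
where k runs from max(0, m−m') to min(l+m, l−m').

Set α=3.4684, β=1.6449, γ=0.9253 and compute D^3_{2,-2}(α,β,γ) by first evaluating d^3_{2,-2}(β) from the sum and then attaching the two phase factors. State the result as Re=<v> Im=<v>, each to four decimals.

Re=0.1872 Im=0.4773

First d^3_{2,-2}(β=1.6449), then the phase factors e^{-i(2)α} and e^{-i(-2)γ}:
c=cos(1.644900/2)=0.680428, s=sin(1.644900/2)=0.732815; N=√[120·1·1·120]=120.000000
The bounds max(0,m−m')=0 and min(l+m,l−m')=1 give 2 terms
  k=0: (−1)^4·120.0000/(24)·0.6804^2·0.7328^4 = +0.667593
  k=1: (−1)^5·120.0000/(120)·0.6804^0·0.7328^6 = -0.154870
d^3_{2,-2}(1.6449) = +0.667593 -0.154870 = +0.512723
Attach z-rotation phases: D = e^{-i(2)(3.4684)}·(+0.512723)·e^{-i(-2)(0.9253)} = +0.187229+0.477316i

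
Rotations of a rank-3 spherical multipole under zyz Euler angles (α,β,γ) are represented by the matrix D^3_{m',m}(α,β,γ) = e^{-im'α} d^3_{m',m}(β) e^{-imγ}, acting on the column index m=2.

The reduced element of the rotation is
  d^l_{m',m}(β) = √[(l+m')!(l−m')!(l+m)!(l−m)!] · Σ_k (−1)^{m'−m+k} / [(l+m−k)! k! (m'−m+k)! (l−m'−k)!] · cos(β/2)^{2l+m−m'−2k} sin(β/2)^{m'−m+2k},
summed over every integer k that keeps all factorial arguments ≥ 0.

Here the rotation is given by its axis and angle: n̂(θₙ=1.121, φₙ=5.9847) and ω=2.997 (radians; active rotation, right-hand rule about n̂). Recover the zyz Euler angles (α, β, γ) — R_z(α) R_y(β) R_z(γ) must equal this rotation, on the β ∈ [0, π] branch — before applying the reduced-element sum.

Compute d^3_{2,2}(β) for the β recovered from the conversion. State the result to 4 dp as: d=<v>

d=-0.1434

Axis–angle → zyz. n̂ = (sinθₙcosφₙ, sinθₙsinφₙ, cosθₙ) = (+0.860717, -0.264823, +0.434782), ω = 2.9970.
R = I cosω + sinω [n̂]ₓ + (1−cosω) n̂n̂ᵀ gives
  R = [+0.484371, -0.516144, +0.706385; -0.390849, -0.850034, -0.353099; +0.782702, -0.105059, -0.613466]
β = atan2(√(R₁₃²+R₂₃²), R₃₃) = 2.231239; α = atan2(R₂₃, R₁₃) mod 2π = 5.819643; γ = atan2(R₃₂, −R₃₁) mod 2π = 3.275021
d^3_{2,2}(β=2.2312) via the finite sum:
c=cos(2.231239/2)=0.439621, s=sin(2.231239/2)=0.898183; N=√[120·1·120·1]=120.000000
Admissible k: 0..1 (factorial args all ≥0)
  k=0: (−1)^0·120.0000/(120)·0.4396^6·0.8982^0 = +0.007219
  k=1: (−1)^1·120.0000/(24)·0.4396^4·0.8982^2 = -0.150666
d^3_{2,2}(2.2312) = +0.007219 -0.150666 = -0.143447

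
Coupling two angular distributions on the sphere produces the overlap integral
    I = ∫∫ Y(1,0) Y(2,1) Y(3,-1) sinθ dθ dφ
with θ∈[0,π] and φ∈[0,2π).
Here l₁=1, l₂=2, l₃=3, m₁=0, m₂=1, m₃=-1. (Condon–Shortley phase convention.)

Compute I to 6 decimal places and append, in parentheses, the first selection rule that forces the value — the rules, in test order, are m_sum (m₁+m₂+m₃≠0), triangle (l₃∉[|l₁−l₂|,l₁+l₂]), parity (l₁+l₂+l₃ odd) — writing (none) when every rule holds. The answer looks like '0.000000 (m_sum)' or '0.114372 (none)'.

m-sum 0 ✓  L=6 even ✓  1≤3≤3 ✓
Π(2lᵢ+1) = 3×5×7 = 105
triangle coeff Δ(1,2,3) = 1/105
Σ_t [0,0]: t=0:+1/4 = 1/4
(3j)²=3/35 [(1 2 3; 0 0 0)], sign=-1
Σ_t [0,0]: t=0:+1/6 = 1/6
(3j)²=8/105 [(1 2 3; 0 1 -1)], sign=+1
⇒ 4πI² = 24/35
I = (-1)√(24/35/(4π)) = -0.23359668
No selection rule forces the value: the integral is nonzero (none).

-0.233597 (none)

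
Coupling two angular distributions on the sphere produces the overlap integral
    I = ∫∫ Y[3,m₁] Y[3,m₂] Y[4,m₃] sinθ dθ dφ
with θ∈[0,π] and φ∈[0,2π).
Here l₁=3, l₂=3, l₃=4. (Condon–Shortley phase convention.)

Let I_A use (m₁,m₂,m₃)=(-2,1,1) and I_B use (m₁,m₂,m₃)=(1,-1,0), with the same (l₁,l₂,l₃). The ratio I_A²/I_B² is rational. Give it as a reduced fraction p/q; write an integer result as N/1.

32/1

l's match ⇒ only the (l;m) 3-j factors differ between A and B.
A: triangle coeff Δ(3,3,4) = 1/34650; Σ_t [1,2]: t=1:−1/144 t=2:+1/48 = 1/72; (3j)²=16/693 [(3 3 4; -2 1 1)], sign=-1
B: triangle coeff Δ(3,3,4) = 1/34650; Σ_t [0,2]: t=0:+1/32 t=1:−1/36 t=2:+1/1152 = 5/1152; (3j)²=1/1386 [(3 3 4; 1 -1 0)], sign=+1
I_A²/I_B² = (16/693)/(1/1386) = 32/1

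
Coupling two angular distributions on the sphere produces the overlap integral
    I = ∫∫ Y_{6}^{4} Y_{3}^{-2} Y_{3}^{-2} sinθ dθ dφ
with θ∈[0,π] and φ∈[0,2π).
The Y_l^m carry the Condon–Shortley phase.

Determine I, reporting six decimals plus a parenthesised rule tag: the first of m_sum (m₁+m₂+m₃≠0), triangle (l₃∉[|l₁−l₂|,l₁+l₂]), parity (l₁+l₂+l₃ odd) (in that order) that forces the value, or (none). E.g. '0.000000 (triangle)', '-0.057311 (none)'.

0.266131 (none)

m-sum 0 ✓  L=12 even ✓  3≤3≤9 ✓
Π(2lᵢ+1) = 13×7×7 = 637
triangle coeff Δ(6,3,3) = 1/12012
Σ_t [3,3]: t=3:−1/1296 = -1/1296
(3j)²=100/3003 [(6 3 3; 0 0 0)], sign=+1
Σ_t [1,1]: t=1:−1/14400 = -1/14400
(3j)²=6/143 [(6 3 3; 4 -2 -2)], sign=+1
⇒ 4πI² = 1400/1573
I = (+1)√(1400/1573/(4π)) = 0.26613055
No selection rule forces the value: the integral is nonzero (none).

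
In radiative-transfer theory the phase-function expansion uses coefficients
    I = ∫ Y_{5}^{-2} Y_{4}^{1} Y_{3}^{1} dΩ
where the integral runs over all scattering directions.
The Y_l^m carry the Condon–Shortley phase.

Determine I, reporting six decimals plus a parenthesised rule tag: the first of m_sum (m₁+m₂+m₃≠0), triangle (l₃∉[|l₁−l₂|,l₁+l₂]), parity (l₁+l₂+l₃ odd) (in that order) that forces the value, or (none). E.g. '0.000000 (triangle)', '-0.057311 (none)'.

Checks pass: Σm=0; 12 even; l₃=3∈[1,9].
(2·5+1)(2·4+1)(2·3+1) = 693
Δ: 6! 4! 2! / 13! → 1/180180
sum: t=2:+1/576 t=3:−1/144 t=4:+1/576 = -1/288
3j²(5 4 3; 0 0 0) = Δ·Π!·Σ² = 20/1001  (sign +1)
sum: t=3:−1/1728 t=4:+1/288 t=5:−1/960 = 1/540
3j²(5 4 3; -2 1 1) = Δ·Π!·Σ² = 128/6435  (sign +1)
combine: 4πI² = 693·20/1001·128/6435 = 512/1859
take √, sign +1: I = 0.14804384
No selection rule forces the value: the integral is nonzero (none).

0.148044 (none)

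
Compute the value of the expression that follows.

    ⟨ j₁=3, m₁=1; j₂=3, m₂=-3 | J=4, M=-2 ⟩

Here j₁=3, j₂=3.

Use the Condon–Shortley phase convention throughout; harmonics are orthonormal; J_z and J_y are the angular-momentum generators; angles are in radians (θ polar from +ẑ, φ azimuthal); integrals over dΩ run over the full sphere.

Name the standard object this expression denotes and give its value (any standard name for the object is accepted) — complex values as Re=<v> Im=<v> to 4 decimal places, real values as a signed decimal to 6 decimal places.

Clebsch–Gordan coefficient, +√(27/77) ≈ +0.592157

This is a Clebsch–Gordan (vector-coupling) coefficient.
√[9·2!4!4!/11! · 4!2!0!6!2!6!] = √(995328/77)
  +(−1)^0/∏(0,2,2,0,2,4)! = 1/192  (running 1/192)
⟨..|..⟩ = √(995328/77)·(1/192) = +0.592157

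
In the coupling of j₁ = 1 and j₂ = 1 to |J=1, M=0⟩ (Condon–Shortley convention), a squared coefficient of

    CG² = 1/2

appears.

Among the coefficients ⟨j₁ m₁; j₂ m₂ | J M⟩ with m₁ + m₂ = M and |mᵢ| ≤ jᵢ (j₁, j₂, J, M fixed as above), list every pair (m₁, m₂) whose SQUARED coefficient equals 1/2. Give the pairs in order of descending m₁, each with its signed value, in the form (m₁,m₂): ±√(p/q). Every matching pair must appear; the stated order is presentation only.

Admissible pairs with m₁+m₂ = M = 0: (-1,1), (0,0), (1,-1)
  (m₁,m₂)=(1,-1): CG² = 1/2, CG = +√(1/2)   ← matches the target
  (m₁,m₂)=(0,0): CG² = 0/1, CG = 0
  (m₁,m₂)=(-1,1): CG² = 1/2, CG = −√(1/2)   ← matches the target
Pairs with CG² = 1/2: (1,-1): +√(1/2); (-1,1): −√(1/2)

(1,-1): +√(1/2); (-1,1): −√(1/2)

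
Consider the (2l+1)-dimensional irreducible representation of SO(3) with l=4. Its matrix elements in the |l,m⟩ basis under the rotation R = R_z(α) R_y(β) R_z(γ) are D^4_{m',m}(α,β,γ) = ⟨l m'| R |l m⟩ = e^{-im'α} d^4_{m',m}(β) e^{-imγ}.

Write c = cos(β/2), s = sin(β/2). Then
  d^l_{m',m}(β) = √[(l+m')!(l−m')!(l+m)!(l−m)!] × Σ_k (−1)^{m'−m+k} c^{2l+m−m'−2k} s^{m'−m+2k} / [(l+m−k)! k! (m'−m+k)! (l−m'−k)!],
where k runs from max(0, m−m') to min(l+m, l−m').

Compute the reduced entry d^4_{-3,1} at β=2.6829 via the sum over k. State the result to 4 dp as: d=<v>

d^4_{-3,1}(β=2.6829) via the finite sum:
Half-angle: c=0.227341, s=0.973815. N=√(1·5040·120·6)=1904.940944
k: max(0,(1)−(-3))=4 … min(4+(1),4−(-3))=5
  k=4: (−1)^0·1904.9409/(144)·0.2273^4·0.9738^4 = +0.031779
  k=5: (−1)^1·1904.9409/(240)·0.2273^2·0.9738^6 = -0.349853
d^4_{-3,1}(2.6829) = +0.031779 -0.349853 = -0.318074

d=-0.3181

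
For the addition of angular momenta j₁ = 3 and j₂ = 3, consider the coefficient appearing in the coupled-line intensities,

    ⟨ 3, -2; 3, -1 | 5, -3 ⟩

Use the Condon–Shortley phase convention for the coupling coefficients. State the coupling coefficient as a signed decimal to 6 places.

√[11·1!5!5!/12! · 1!5!2!4!2!8!] = √(153600)
  +(−1)^0/∏(0,1,5,2,0,3)! = 1/1440  (running 1/1440)
  +(−1)^1/∏(1,0,4,1,1,4)! = -1/576  (running -1/960)
⟨..|..⟩ = √(153600)·(-1/960) = -0.408248

-0.408248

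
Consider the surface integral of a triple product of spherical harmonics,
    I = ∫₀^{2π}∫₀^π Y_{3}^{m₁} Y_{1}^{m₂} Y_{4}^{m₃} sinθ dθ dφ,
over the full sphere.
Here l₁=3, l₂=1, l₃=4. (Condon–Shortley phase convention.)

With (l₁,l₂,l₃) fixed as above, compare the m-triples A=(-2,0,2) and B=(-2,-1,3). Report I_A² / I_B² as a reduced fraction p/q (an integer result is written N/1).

4/7

Same 3,1,4: normalisation and zero-m 3j drop out of the ratio.
A: Δ: 0! 6! 2! / 9! → 1/252; sum: t=0:+1/120 = 1/120; 3j²(3 1 4; -2 0 2) = Δ·Π!·Σ² = 1/21  (sign +1)
B: Δ: 0! 6! 2! / 9! → 1/252; sum: t=0:+1/240 = 1/240; 3j²(3 1 4; -2 -1 3) = Δ·Π!·Σ² = 1/12  (sign -1)
I_A²/I_B² = (1/21)/(1/12) = 4/7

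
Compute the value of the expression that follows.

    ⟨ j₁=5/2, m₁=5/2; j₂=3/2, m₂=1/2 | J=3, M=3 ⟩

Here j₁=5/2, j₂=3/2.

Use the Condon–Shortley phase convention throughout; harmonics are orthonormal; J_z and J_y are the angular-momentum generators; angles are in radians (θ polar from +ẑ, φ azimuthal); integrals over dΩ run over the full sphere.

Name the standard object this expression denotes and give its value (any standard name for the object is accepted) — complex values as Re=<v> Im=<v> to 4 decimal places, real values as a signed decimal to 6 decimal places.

This is a Clebsch–Gordan (vector-coupling) coefficient.
j₁+j₂−J=1  J+j₁−j₂=4  J−j₁+j₂=2  j₁+j₂+J+1=8
(j₁±m₁, j₂±m₂, J±M) = (5,0,2,1,6,0)
P² = 1440
sum k=0..0:
  [0] +1/48 = 1/48
S = 1/48
C² = P²·S² = 5/8 ; C = +0.790569

Clebsch–Gordan coefficient, +√(5/8) ≈ +0.790569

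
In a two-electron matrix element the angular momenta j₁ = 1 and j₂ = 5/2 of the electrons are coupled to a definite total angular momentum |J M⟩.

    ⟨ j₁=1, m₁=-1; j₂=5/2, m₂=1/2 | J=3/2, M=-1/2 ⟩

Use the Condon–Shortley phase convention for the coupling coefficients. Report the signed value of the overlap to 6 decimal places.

+√(1/5) = +0.447214

√[4·2!0!3!/6! · 0!2!3!2!1!2!] = √(16/5)
  +(−1)^2/∏(2,0,0,1,0,2)! = 1/4  (running 1/4)
⟨..|..⟩ = √(16/5)·(1/4) = +0.447214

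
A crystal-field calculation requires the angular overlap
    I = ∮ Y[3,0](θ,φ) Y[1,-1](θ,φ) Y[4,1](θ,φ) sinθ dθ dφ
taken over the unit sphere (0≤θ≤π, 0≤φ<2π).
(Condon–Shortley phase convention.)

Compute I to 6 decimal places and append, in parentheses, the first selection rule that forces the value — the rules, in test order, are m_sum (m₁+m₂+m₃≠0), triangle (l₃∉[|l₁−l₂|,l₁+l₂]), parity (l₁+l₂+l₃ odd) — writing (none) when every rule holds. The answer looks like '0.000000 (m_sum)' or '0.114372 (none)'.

-0.194664 (none)

Checks pass: Σm=0; 8 even; l₃=4∈[2,4].
(2·3+1)(2·1+1)(2·4+1) = 189
Δ: 0! 6! 2! / 9! → 1/252
sum: t=0:+1/36 = 1/36
3j²(3 1 4; 0 0 0) = Δ·Π!·Σ² = 4/63  (sign +1)
sum: t=0:+1/72 = 1/72
3j²(3 1 4; 0 -1 1) = Δ·Π!·Σ² = 5/126  (sign -1)
combine: 4πI² = 189·4/63·5/126 = 10/21
take √, sign -1: I = -0.19466390
No selection rule forces the value: the integral is nonzero (none).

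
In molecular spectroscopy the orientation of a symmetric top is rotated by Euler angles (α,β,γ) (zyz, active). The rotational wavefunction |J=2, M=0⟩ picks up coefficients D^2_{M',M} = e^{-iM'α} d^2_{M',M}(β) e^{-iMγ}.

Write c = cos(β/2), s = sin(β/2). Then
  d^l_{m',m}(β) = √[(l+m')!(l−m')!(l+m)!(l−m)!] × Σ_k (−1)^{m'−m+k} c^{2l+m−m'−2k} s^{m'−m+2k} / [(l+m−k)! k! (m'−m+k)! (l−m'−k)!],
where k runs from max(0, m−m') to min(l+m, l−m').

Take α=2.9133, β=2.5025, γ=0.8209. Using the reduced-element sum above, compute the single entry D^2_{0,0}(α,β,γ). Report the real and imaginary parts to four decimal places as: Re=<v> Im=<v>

Re=0.4663 Im=0.0000

Split into d^2_{0,0}(β=2.5025) × two z-phases.
c=cos(2.502500/2)=0.314136, s=sin(2.502500/2)=0.949378; N=√[2·2·2·2]=4.000000
Admissible k: 0..2 (factorial args all ≥0)
  k=0: (−1)^0·4.0000/(4)·0.3141^4·0.9494^0 = +0.009738
  k=1: (−1)^1·4.0000/(1)·0.3141^2·0.9494^2 = -0.355773
  k=2: (−1)^2·4.0000/(4)·0.3141^0·0.9494^4 = +0.812375
d^2_{0,0}(2.5025) = +0.009738 -0.355773 +0.812375 = +0.466340
Attach z-rotation phases: D = e^{-i(0)(2.9133)}·(+0.466340)·e^{-i(0)(0.8209)} = +0.466340+0.000000i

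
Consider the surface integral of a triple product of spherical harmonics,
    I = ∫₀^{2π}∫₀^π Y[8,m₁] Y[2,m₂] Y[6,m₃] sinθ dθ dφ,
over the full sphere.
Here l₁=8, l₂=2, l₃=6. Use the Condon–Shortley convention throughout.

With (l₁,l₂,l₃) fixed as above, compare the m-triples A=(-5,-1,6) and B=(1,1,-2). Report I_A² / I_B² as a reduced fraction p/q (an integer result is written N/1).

Shared (l₁,l₂,l₃)=(8,2,6): N and (l;000)² cancel in I_A²/I_B².
A: Δ = 4!·12!·0!/17! = 1/30940; Racah Σ t=1..1: t=1:−1/2874009600 = -1/2874009600; ⇒ 3j(8 2 6; -5 -1 6)² = 1/2380, sgn -1
B: Δ = 4!·12!·0!/17! = 1/30940; Racah Σ t=3..3: t=3:−1/5806080 = -1/5806080; ⇒ 3j(8 2 6; 1 1 -2)² = 9/884, sgn -1
I_A²/I_B² = (1/2380)/(9/884) = 13/315

13/315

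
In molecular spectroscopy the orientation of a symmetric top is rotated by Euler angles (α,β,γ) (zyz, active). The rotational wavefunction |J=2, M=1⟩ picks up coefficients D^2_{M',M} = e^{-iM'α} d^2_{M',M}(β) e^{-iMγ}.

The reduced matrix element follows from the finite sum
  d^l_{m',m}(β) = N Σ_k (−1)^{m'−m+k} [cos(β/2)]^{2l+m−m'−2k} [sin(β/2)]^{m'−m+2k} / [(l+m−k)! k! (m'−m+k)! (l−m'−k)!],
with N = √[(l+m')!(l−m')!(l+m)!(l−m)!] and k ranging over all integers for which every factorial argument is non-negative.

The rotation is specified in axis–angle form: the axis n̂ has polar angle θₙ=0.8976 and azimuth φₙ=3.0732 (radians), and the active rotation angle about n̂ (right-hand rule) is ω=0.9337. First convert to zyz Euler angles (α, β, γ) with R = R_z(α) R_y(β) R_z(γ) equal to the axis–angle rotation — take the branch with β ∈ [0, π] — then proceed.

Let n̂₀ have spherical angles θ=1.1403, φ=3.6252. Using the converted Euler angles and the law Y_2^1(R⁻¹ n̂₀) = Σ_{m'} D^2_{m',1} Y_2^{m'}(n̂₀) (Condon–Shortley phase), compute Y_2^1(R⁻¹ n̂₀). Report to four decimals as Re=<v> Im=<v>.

Re=0.1269 Im=0.0118

Axis–angle → zyz. n̂ = (sinθₙcosφₙ, sinθₙsinφₙ, cosθₙ) = (-0.780005, +0.053430, +0.623488), ω = 0.9337.
R = I cosω + sinω [n̂]ₓ + (1−cosω) n̂n̂ᵀ gives
  R = [+0.841352, -0.518061, -0.154079; +0.484292, +0.596020, +0.640485; -0.239976, -0.613492, +0.752355]
β = atan2(√(R₁₃²+R₂₃²), R₃₃) = 0.719166; α = atan2(R₂₃, R₁₃) mod 2π = 1.806877; γ = atan2(R₃₂, −R₃₁) mod 2π = 5.085254
Need the full column D^2_{m',1} for m'=−2..2 at α=1.8069, β=0.7192, γ=5.0853.
cos(β/2)=0.936044, sin(β/2)=0.351884
d^2_{-2,1}: single k=3 term ⇒ +0.081569;  D = +0.008086-0.081167i
d^2_{-1,1}: k∈[2..3] ⇒ +0.325471 -0.015332 = +0.310139;  D = -0.307242+0.042290i
d^2_{0,1}: k∈[1..2] ⇒ +0.706909 -0.099901 = +0.607008;  D = +0.221124+0.565299i
d^2_{1,1}: k∈[0..1] ⇒ +0.767687 -0.325471 = +0.442217;  D = +0.362729-0.252949i
d^2_{2,1}: single k=0 term ⇒ -0.577189;  D = +0.431730+0.383087i
Y_2^{m'}(θ=1.1403,φ=3.6252) and Σ D·Y over m':
  (+0.0081-0.0812i)·(+0.1811-0.2626i)  (-0.3072+0.0423i)·(-0.2594+0.1362i)  (+0.2211+0.5653i)·(-0.1506+0.0000i)  (+0.3627-0.2529i)·(+0.2594+0.1362i)  (+0.4317+0.3831i)·(+0.1811+0.2626i)
Y_2^1(R⁻¹ n̂) = +0.126881+0.011771i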